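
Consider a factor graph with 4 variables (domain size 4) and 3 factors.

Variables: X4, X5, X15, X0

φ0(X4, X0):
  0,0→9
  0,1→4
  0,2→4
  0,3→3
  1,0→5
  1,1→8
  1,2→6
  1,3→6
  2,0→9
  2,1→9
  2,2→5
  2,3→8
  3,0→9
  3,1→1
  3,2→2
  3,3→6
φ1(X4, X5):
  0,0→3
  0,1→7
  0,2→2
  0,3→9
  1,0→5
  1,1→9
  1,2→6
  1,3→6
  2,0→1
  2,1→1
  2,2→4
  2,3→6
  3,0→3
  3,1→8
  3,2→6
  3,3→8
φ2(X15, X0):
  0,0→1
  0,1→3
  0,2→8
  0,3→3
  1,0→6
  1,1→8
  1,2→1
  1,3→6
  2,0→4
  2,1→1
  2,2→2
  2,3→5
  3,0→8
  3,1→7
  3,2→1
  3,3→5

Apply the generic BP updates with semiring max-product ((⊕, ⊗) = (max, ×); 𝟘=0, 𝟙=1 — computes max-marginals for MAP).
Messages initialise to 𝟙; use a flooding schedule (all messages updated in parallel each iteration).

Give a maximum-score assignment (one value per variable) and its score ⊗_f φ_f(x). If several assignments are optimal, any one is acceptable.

init: all messages = 𝟙 over 4 values
r1 m[φ0→X4] = [9, 8, 9, 9]
r1 m[φ0→X0] = [9, 9, 6, 8]
r1 m[φ1→X4] = [9, 9, 6, 8]
r1 m[φ1→X5] = [5, 9, 6, 9]
r1 m[φ2→X15] = [8, 8, 5, 8]
r1 m[φ2→X0] = [8, 8, 8, 6]
r1 m[X4→φ0] = [1, 1, 1, 1]
r1 m[X4→φ1] = [1, 1, 1, 1]
r1 m[X5→φ1] = [1, 1, 1, 1]
r1 m[X15→φ2] = [1, 1, 1, 1]
r1 m[X0→φ0] = [1, 1, 1, 1]
r1 m[X0→φ2] = [1, 1, 1, 1]
r2 m[φ0→X4] = [9, 8, 9, 9]
r2 m[φ0→X0] = [9, 9, 6, 8]
r2 m[φ1→X4] = [9, 9, 6, 8]
r2 m[φ1→X5] = [5, 9, 6, 9]
r2 m[φ2→X15] = [8, 8, 5, 8]
r2 m[φ2→X0] = [8, 8, 8, 6]
r2 m[X4→φ0] = [9, 9, 6, 8]
r2 m[X4→φ1] = [9, 8, 9, 9]
r2 m[X5→φ1] = [1, 1, 1, 1]
r2 m[X15→φ2] = [1, 1, 1, 1]
r2 m[X0→φ0] = [8, 8, 8, 6]
r2 m[X0→φ2] = [9, 9, 6, 8]
r3 m[φ0→X4] = [72, 64, 72, 72]
r3 m[φ0→X0] = [81, 72, 54, 54]
r3 m[φ1→X4] = [9, 9, 6, 8]
r3 m[φ1→X5] = [40, 72, 54, 81]
r3 m[φ2→X15] = [48, 72, 40, 72]
r3 m[φ2→X0] = [8, 8, 8, 6]
r3 m[X4→φ0] = [9, 9, 6, 8]
r3 m[X4→φ1] = [9, 8, 9, 9]
r3 m[X5→φ1] = [1, 1, 1, 1]
r3 m[X15→φ2] = [1, 1, 1, 1]
r3 m[X0→φ0] = [8, 8, 8, 6]
r3 m[X0→φ2] = [9, 9, 6, 8]
r4 m[φ0→X4] = [72, 64, 72, 72]
r4 m[φ0→X0] = [81, 72, 54, 54]
r4 m[φ1→X4] = [9, 9, 6, 8]
r4 m[φ1→X5] = [40, 72, 54, 81]
r4 m[φ2→X15] = [48, 72, 40, 72]
r4 m[φ2→X0] = [8, 8, 8, 6]
r4 m[X4→φ0] = [9, 9, 6, 8]
r4 m[X4→φ1] = [72, 64, 72, 72]
r4 m[X5→φ1] = [1, 1, 1, 1]
r4 m[X15→φ2] = [1, 1, 1, 1]
r4 m[X0→φ0] = [8, 8, 8, 6]
r4 m[X0→φ2] = [81, 72, 54, 54]
r5 m[φ0→X4] = [72, 64, 72, 72]
r5 m[φ0→X0] = [81, 72, 54, 54]
r5 m[φ1→X4] = [9, 9, 6, 8]
r5 m[φ1→X5] = [320, 576, 432, 648]
r5 m[φ2→X15] = [432, 576, 324, 648]
r5 m[φ2→X0] = [8, 8, 8, 6]
r5 m[X4→φ0] = [9, 9, 6, 8]
r5 m[X4→φ1] = [72, 64, 72, 72]
r5 m[X5→φ1] = [1, 1, 1, 1]
r5 m[X15→φ2] = [1, 1, 1, 1]
r5 m[X0→φ0] = [8, 8, 8, 6]
r5 m[X0→φ2] = [81, 72, 54, 54]
r6 m[φ0→X4] = [72, 64, 72, 72]
r6 m[φ0→X0] = [81, 72, 54, 54]
r6 m[φ1→X4] = [9, 9, 6, 8]
r6 m[φ1→X5] = [320, 576, 432, 648]
r6 m[φ2→X15] = [432, 576, 324, 648]
r6 m[φ2→X0] = [8, 8, 8, 6]
r6 m[X4→φ0] = [9, 9, 6, 8]
r6 m[X4→φ1] = [72, 64, 72, 72]
r6 m[X5→φ1] = [1, 1, 1, 1]
r6 m[X15→φ2] = [1, 1, 1, 1]
r6 m[X0→φ0] = [8, 8, 8, 6]
r6 m[X0→φ2] = [81, 72, 54, 54]
fixed point reached at round 6
traceback from X4: (X4=0, X5=3, X15=3, X0=0), score=648

assignment: (X4=0, X5=3, X15=3, X0=0); score = 648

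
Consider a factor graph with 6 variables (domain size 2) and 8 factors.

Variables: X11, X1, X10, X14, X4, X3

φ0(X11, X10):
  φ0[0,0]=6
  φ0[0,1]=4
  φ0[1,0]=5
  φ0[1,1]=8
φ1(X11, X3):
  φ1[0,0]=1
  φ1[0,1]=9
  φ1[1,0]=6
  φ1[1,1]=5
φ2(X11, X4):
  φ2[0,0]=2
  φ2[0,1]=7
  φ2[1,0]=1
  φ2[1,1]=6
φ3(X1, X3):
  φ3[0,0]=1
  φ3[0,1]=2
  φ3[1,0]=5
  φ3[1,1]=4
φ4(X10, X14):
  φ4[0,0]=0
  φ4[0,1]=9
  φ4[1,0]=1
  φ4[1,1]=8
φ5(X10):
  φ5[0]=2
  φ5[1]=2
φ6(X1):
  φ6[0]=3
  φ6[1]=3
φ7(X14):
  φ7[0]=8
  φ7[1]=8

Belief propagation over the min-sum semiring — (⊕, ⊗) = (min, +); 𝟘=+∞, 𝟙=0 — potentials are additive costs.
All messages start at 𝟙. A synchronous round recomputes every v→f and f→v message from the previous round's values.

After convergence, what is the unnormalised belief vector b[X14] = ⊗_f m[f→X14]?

b[X14] = [22, 29]

init: all messages = 𝟙 over 2 values
r1 m[φ0→X11] = [4, 5]
r1 m[φ0→X10] = [5, 4]
r1 m[φ1→X11] = [1, 5]
r1 m[φ1→X3] = [1, 5]
r1 m[φ2→X11] = [2, 1]
r1 m[φ2→X4] = [1, 6]
r1 m[φ3→X1] = [1, 4]
r1 m[φ3→X3] = [1, 2]
r1 m[φ4→X10] = [0, 1]
r1 m[φ4→X14] = [0, 8]
r1 m[φ5→X10] = [2, 2]
r1 m[φ6→X1] = [3, 3]
r1 m[φ7→X14] = [8, 8]
r1 m[X11→φ0] = [0, 0]
r1 m[X11→φ1] = [0, 0]
r1 m[X11→φ2] = [0, 0]
r1 m[X1→φ3] = [0, 0]
r1 m[X1→φ6] = [0, 0]
r1 m[X10→φ0] = [0, 0]
r1 m[X10→φ4] = [0, 0]
r1 m[X10→φ5] = [0, 0]
r1 m[X14→φ4] = [0, 0]
r1 m[X14→φ7] = [0, 0]
r1 m[X4→φ2] = [0, 0]
r1 m[X3→φ1] = [0, 0]
r1 m[X3→φ3] = [0, 0]
r2 m[φ0→X11] = [4, 5]
r2 m[φ0→X10] = [5, 4]
r2 m[φ1→X11] = [1, 5]
r2 m[φ1→X3] = [1, 5]
r2 m[φ2→X11] = [2, 1]
r2 m[φ2→X4] = [1, 6]
r2 m[φ3→X1] = [1, 4]
r2 m[φ3→X3] = [1, 2]
r2 m[φ4→X10] = [0, 1]
r2 m[φ4→X14] = [0, 8]
r2 m[φ5→X10] = [2, 2]
r2 m[φ6→X1] = [3, 3]
r2 m[φ7→X14] = [8, 8]
r2 m[X11→φ0] = [3, 6]
r2 m[X11→φ1] = [6, 6]
r2 m[X11→φ2] = [5, 10]
r2 m[X1→φ3] = [3, 3]
r2 m[X1→φ6] = [1, 4]
r2 m[X10→φ0] = [2, 3]
r2 m[X10→φ4] = [7, 6]
r2 m[X10→φ5] = [5, 5]
r2 m[X14→φ4] = [8, 8]
r2 m[X14→φ7] = [0, 8]
r2 m[X4→φ2] = [0, 0]
r2 m[X3→φ1] = [1, 2]
r2 m[X3→φ3] = [1, 5]
r3 m[φ0→X11] = [7, 7]
r3 m[φ0→X10] = [9, 7]
r3 m[φ1→X11] = [2, 7]
r3 m[φ1→X3] = [7, 11]
r3 m[φ2→X11] = [2, 1]
r3 m[φ2→X4] = [7, 12]
r3 m[φ3→X1] = [2, 6]
r3 m[φ3→X3] = [4, 5]
r3 m[φ4→X10] = [8, 9]
r3 m[φ4→X14] = [7, 14]
r3 m[φ5→X10] = [2, 2]
r3 m[φ6→X1] = [3, 3]
r3 m[φ7→X14] = [8, 8]
r3 m[X11→φ0] = [3, 6]
r3 m[X11→φ1] = [6, 6]
r3 m[X11→φ2] = [5, 10]
r3 m[X1→φ3] = [3, 3]
r3 m[X1→φ6] = [1, 4]
r3 m[X10→φ0] = [2, 3]
r3 m[X10→φ4] = [7, 6]
r3 m[X10→φ5] = [5, 5]
r3 m[X14→φ4] = [8, 8]
r3 m[X14→φ7] = [0, 8]
r3 m[X4→φ2] = [0, 0]
r3 m[X3→φ1] = [1, 2]
r3 m[X3→φ3] = [1, 5]
r4 m[φ0→X11] = [7, 7]
r4 m[φ0→X10] = [9, 7]
r4 m[φ1→X11] = [2, 7]
r4 m[φ1→X3] = [7, 11]
r4 m[φ2→X11] = [2, 1]
r4 m[φ2→X4] = [7, 12]
r4 m[φ3→X1] = [2, 6]
r4 m[φ3→X3] = [4, 5]
r4 m[φ4→X10] = [8, 9]
r4 m[φ4→X14] = [7, 14]
r4 m[φ5→X10] = [2, 2]
r4 m[φ6→X1] = [3, 3]
r4 m[φ7→X14] = [8, 8]
r4 m[X11→φ0] = [4, 8]
r4 m[X11→φ1] = [9, 8]
r4 m[X11→φ2] = [9, 14]
r4 m[X1→φ3] = [3, 3]
r4 m[X1→φ6] = [2, 6]
r4 m[X10→φ0] = [10, 11]
r4 m[X10→φ4] = [11, 9]
r4 m[X10→φ5] = [17, 16]
r4 m[X14→φ4] = [8, 8]
r4 m[X14→φ7] = [7, 14]
r4 m[X4→φ2] = [0, 0]
r4 m[X3→φ1] = [4, 5]
r4 m[X3→φ3] = [7, 11]
r5 m[φ0→X11] = [15, 15]
r5 m[φ0→X10] = [10, 8]
r5 m[φ1→X11] = [5, 10]
r5 m[φ1→X3] = [10, 13]
r5 m[φ2→X11] = [2, 1]
r5 m[φ2→X4] = [11, 16]
r5 m[φ3→X1] = [8, 12]
r5 m[φ3→X3] = [4, 5]
r5 m[φ4→X10] = [8, 9]
r5 m[φ4→X14] = [10, 17]
r5 m[φ5→X10] = [2, 2]
r5 m[φ6→X1] = [3, 3]
r5 m[φ7→X14] = [8, 8]
r5 m[X11→φ0] = [4, 8]
r5 m[X11→φ1] = [9, 8]
r5 m[X11→φ2] = [9, 14]
r5 m[X1→φ3] = [3, 3]
r5 m[X1→φ6] = [2, 6]
r5 m[X10→φ0] = [10, 11]
r5 m[X10→φ4] = [11, 9]
r5 m[X10→φ5] = [17, 16]
r5 m[X14→φ4] = [8, 8]
r5 m[X14→φ7] = [7, 14]
r5 m[X4→φ2] = [0, 0]
r5 m[X3→φ1] = [4, 5]
r5 m[X3→φ3] = [7, 11]
r6 m[φ0→X11] = [15, 15]
r6 m[φ0→X10] = [10, 8]
r6 m[φ1→X11] = [5, 10]
r6 m[φ1→X3] = [10, 13]
r6 m[φ2→X11] = [2, 1]
r6 m[φ2→X4] = [11, 16]
r6 m[φ3→X1] = [8, 12]
r6 m[φ3→X3] = [4, 5]
r6 m[φ4→X10] = [8, 9]
r6 m[φ4→X14] = [10, 17]
r6 m[φ5→X10] = [2, 2]
r6 m[φ6→X1] = [3, 3]
r6 m[φ7→X14] = [8, 8]
r6 m[X11→φ0] = [7, 11]
r6 m[X11→φ1] = [17, 16]
r6 m[X11→φ2] = [20, 25]
r6 m[X1→φ3] = [3, 3]
r6 m[X1→φ6] = [8, 12]
r6 m[X10→φ0] = [10, 11]
r6 m[X10→φ4] = [12, 10]
r6 m[X10→φ5] = [18, 17]
r6 m[X14→φ4] = [8, 8]
r6 m[X14→φ7] = [10, 17]
r6 m[X4→φ2] = [0, 0]
r6 m[X3→φ1] = [4, 5]
r6 m[X3→φ3] = [10, 13]
r7 m[φ0→X11] = [15, 15]
r7 m[φ0→X10] = [13, 11]
r7 m[φ1→X11] = [5, 10]
r7 m[φ1→X3] = [18, 21]
r7 m[φ2→X11] = [2, 1]
r7 m[φ2→X4] = [22, 27]
r7 m[φ3→X1] = [11, 15]
r7 m[φ3→X3] = [4, 5]
r7 m[φ4→X10] = [8, 9]
r7 m[φ4→X14] = [11, 18]
r7 m[φ5→X10] = [2, 2]
r7 m[φ6→X1] = [3, 3]
r7 m[φ7→X14] = [8, 8]
r7 m[X11→φ0] = [7, 11]
r7 m[X11→φ1] = [17, 16]
r7 m[X11→φ2] = [20, 25]
r7 m[X1→φ3] = [3, 3]
r7 m[X1→φ6] = [8, 12]
r7 m[X10→φ0] = [10, 11]
r7 m[X10→φ4] = [12, 10]
r7 m[X10→φ5] = [18, 17]
r7 m[X14→φ4] = [8, 8]
r7 m[X14→φ7] = [10, 17]
r7 m[X4→φ2] = [0, 0]
r7 m[X3→φ1] = [4, 5]
r7 m[X3→φ3] = [10, 13]
r8 m[φ0→X11] = [15, 15]
r8 m[φ0→X10] = [13, 11]
r8 m[φ1→X11] = [5, 10]
r8 m[φ1→X3] = [18, 21]
r8 m[φ2→X11] = [2, 1]
r8 m[φ2→X4] = [22, 27]
r8 m[φ3→X1] = [11, 15]
r8 m[φ3→X3] = [4, 5]
r8 m[φ4→X10] = [8, 9]
r8 m[φ4→X14] = [11, 18]
r8 m[φ5→X10] = [2, 2]
r8 m[φ6→X1] = [3, 3]
r8 m[φ7→X14] = [8, 8]
r8 m[X11→φ0] = [7, 11]
r8 m[X11→φ1] = [17, 16]
r8 m[X11→φ2] = [20, 25]
r8 m[X1→φ3] = [3, 3]
r8 m[X1→φ6] = [11, 15]
r8 m[X10→φ0] = [10, 11]
r8 m[X10→φ4] = [15, 13]
r8 m[X10→φ5] = [21, 20]
r8 m[X14→φ4] = [8, 8]
r8 m[X14→φ7] = [11, 18]
r8 m[X4→φ2] = [0, 0]
r8 m[X3→φ1] = [4, 5]
r8 m[X3→φ3] = [18, 21]
r9 m[φ0→X11] = [15, 15]
r9 m[φ0→X10] = [13, 11]
r9 m[φ1→X11] = [5, 10]
r9 m[φ1→X3] = [18, 21]
r9 m[φ2→X11] = [2, 1]
r9 m[φ2→X4] = [22, 27]
r9 m[φ3→X1] = [19, 23]
r9 m[φ3→X3] = [4, 5]
r9 m[φ4→X10] = [8, 9]
r9 m[φ4→X14] = [14, 21]
r9 m[φ5→X10] = [2, 2]
r9 m[φ6→X1] = [3, 3]
r9 m[φ7→X14] = [8, 8]
r9 m[X11→φ0] = [7, 11]
r9 m[X11→φ1] = [17, 16]
r9 m[X11→φ2] = [20, 25]
r9 m[X1→φ3] = [3, 3]
r9 m[X1→φ6] = [11, 15]
r9 m[X10→φ0] = [10, 11]
r9 m[X10→φ4] = [15, 13]
r9 m[X10→φ5] = [21, 20]
r9 m[X14→φ4] = [8, 8]
r9 m[X14→φ7] = [11, 18]
r9 m[X4→φ2] = [0, 0]
r9 m[X3→φ1] = [4, 5]
r9 m[X3→φ3] = [18, 21]
r10 m[φ0→X11] = [15, 15]
r10 m[φ0→X10] = [13, 11]
r10 m[φ1→X11] = [5, 10]
r10 m[φ1→X3] = [18, 21]
r10 m[φ2→X11] = [2, 1]
r10 m[φ2→X4] = [22, 27]
r10 m[φ3→X1] = [19, 23]
r10 m[φ3→X3] = [4, 5]
r10 m[φ4→X10] = [8, 9]
r10 m[φ4→X14] = [14, 21]
r10 m[φ5→X10] = [2, 2]
r10 m[φ6→X1] = [3, 3]
r10 m[φ7→X14] = [8, 8]
r10 m[X11→φ0] = [7, 11]
r10 m[X11→φ1] = [17, 16]
r10 m[X11→φ2] = [20, 25]
r10 m[X1→φ3] = [3, 3]
r10 m[X1→φ6] = [19, 23]
r10 m[X10→φ0] = [10, 11]
r10 m[X10→φ4] = [15, 13]
r10 m[X10→φ5] = [21, 20]
r10 m[X14→φ4] = [8, 8]
r10 m[X14→φ7] = [14, 21]
r10 m[X4→φ2] = [0, 0]
r10 m[X3→φ1] = [4, 5]
r10 m[X3→φ3] = [18, 21]
r11 m[φ0→X11] = [15, 15]
r11 m[φ0→X10] = [13, 11]
r11 m[φ1→X11] = [5, 10]
r11 m[φ1→X3] = [18, 21]
r11 m[φ2→X11] = [2, 1]
r11 m[φ2→X4] = [22, 27]
r11 m[φ3→X1] = [19, 23]
r11 m[φ3→X3] = [4, 5]
r11 m[φ4→X10] = [8, 9]
r11 m[φ4→X14] = [14, 21]
r11 m[φ5→X10] = [2, 2]
r11 m[φ6→X1] = [3, 3]
r11 m[φ7→X14] = [8, 8]
r11 m[X11→φ0] = [7, 11]
r11 m[X11→φ1] = [17, 16]
r11 m[X11→φ2] = [20, 25]
r11 m[X1→φ3] = [3, 3]
r11 m[X1→φ6] = [19, 23]
r11 m[X10→φ0] = [10, 11]
r11 m[X10→φ4] = [15, 13]
r11 m[X10→φ5] = [21, 20]
r11 m[X14→φ4] = [8, 8]
r11 m[X14→φ7] = [14, 21]
r11 m[X4→φ2] = [0, 0]
r11 m[X3→φ1] = [4, 5]
r11 m[X3→φ3] = [18, 21]
fixed point reached at round 11
b[X14] = ⊗ incoming = [22, 29]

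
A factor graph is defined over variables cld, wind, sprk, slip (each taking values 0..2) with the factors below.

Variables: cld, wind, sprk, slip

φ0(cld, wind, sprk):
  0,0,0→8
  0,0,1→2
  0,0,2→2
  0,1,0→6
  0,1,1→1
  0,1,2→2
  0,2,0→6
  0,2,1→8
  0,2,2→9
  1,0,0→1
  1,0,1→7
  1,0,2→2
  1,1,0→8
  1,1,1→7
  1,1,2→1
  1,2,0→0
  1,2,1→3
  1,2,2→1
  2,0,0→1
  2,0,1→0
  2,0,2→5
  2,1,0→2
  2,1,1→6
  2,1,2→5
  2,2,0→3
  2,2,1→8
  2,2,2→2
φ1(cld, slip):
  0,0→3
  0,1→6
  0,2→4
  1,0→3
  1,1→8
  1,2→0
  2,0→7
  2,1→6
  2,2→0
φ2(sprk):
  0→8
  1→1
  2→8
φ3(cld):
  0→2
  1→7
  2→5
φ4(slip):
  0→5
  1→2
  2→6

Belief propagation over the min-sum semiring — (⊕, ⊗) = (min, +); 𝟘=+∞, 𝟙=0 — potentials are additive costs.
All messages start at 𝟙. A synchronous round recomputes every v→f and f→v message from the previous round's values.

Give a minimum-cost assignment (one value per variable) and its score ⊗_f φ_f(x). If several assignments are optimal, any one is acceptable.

assignment: (cld=0, wind=1, sprk=1, slip=0); score = 12

init: all messages = 𝟙 over 3 values
r1 m[φ0→cld] = [1, 0, 0]
r1 m[φ0→wind] = [0, 1, 0]
r1 m[φ0→sprk] = [0, 0, 1]
r1 m[φ1→cld] = [3, 0, 0]
r1 m[φ1→slip] = [3, 6, 0]
r1 m[φ2→sprk] = [8, 1, 8]
r1 m[φ3→cld] = [2, 7, 5]
r1 m[φ4→slip] = [5, 2, 6]
r1 m[cld→φ0] = [0, 0, 0]
r1 m[cld→φ1] = [0, 0, 0]
r1 m[cld→φ3] = [0, 0, 0]
r1 m[wind→φ0] = [0, 0, 0]
r1 m[sprk→φ0] = [0, 0, 0]
r1 m[sprk→φ2] = [0, 0, 0]
r1 m[slip→φ1] = [0, 0, 0]
r1 m[slip→φ4] = [0, 0, 0]
r2 m[φ0→cld] = [1, 0, 0]
r2 m[φ0→wind] = [0, 1, 0]
r2 m[φ0→sprk] = [0, 0, 1]
r2 m[φ1→cld] = [3, 0, 0]
r2 m[φ1→slip] = [3, 6, 0]
r2 m[φ2→sprk] = [8, 1, 8]
r2 m[φ3→cld] = [2, 7, 5]
r2 m[φ4→slip] = [5, 2, 6]
r2 m[cld→φ0] = [5, 7, 5]
r2 m[cld→φ1] = [3, 7, 5]
r2 m[cld→φ3] = [4, 0, 0]
r2 m[wind→φ0] = [0, 0, 0]
r2 m[sprk→φ0] = [8, 1, 8]
r2 m[sprk→φ2] = [0, 0, 1]
r2 m[slip→φ1] = [5, 2, 6]
r2 m[slip→φ4] = [3, 6, 0]
r3 m[φ0→cld] = [2, 4, 1]
r3 m[φ0→wind] = [6, 7, 11]
r3 m[φ0→sprk] = [6, 5, 7]
r3 m[φ1→cld] = [8, 6, 6]
r3 m[φ1→slip] = [6, 9, 5]
r3 m[φ2→sprk] = [8, 1, 8]
r3 m[φ3→cld] = [2, 7, 5]
r3 m[φ4→slip] = [5, 2, 6]
r3 m[cld→φ0] = [5, 7, 5]
r3 m[cld→φ1] = [3, 7, 5]
r3 m[cld→φ3] = [4, 0, 0]
r3 m[wind→φ0] = [0, 0, 0]
r3 m[sprk→φ0] = [8, 1, 8]
r3 m[sprk→φ2] = [0, 0, 1]
r3 m[slip→φ1] = [5, 2, 6]
r3 m[slip→φ4] = [3, 6, 0]
r4 m[φ0→cld] = [2, 4, 1]
r4 m[φ0→wind] = [6, 7, 11]
r4 m[φ0→sprk] = [6, 5, 7]
r4 m[φ1→cld] = [8, 6, 6]
r4 m[φ1→slip] = [6, 9, 5]
r4 m[φ2→sprk] = [8, 1, 8]
r4 m[φ3→cld] = [2, 7, 5]
r4 m[φ4→slip] = [5, 2, 6]
r4 m[cld→φ0] = [10, 13, 11]
r4 m[cld→φ1] = [4, 11, 6]
r4 m[cld→φ3] = [10, 10, 7]
r4 m[wind→φ0] = [0, 0, 0]
r4 m[sprk→φ0] = [8, 1, 8]
r4 m[sprk→φ2] = [6, 5, 7]
r4 m[slip→φ1] = [5, 2, 6]
r4 m[slip→φ4] = [6, 9, 5]
r5 m[φ0→cld] = [2, 4, 1]
r5 m[φ0→wind] = [12, 12, 17]
r5 m[φ0→sprk] = [12, 11, 12]
r5 m[φ1→cld] = [8, 6, 6]
r5 m[φ1→slip] = [7, 10, 6]
r5 m[φ2→sprk] = [8, 1, 8]
r5 m[φ3→cld] = [2, 7, 5]
r5 m[φ4→slip] = [5, 2, 6]
r5 m[cld→φ0] = [10, 13, 11]
r5 m[cld→φ1] = [4, 11, 6]
r5 m[cld→φ3] = [10, 10, 7]
r5 m[wind→φ0] = [0, 0, 0]
r5 m[sprk→φ0] = [8, 1, 8]
r5 m[sprk→φ2] = [6, 5, 7]
r5 m[slip→φ1] = [5, 2, 6]
r5 m[slip→φ4] = [6, 9, 5]
r6 m[φ0→cld] = [2, 4, 1]
r6 m[φ0→wind] = [12, 12, 17]
r6 m[φ0→sprk] = [12, 11, 12]
r6 m[φ1→cld] = [8, 6, 6]
r6 m[φ1→slip] = [7, 10, 6]
r6 m[φ2→sprk] = [8, 1, 8]
r6 m[φ3→cld] = [2, 7, 5]
r6 m[φ4→slip] = [5, 2, 6]
r6 m[cld→φ0] = [10, 13, 11]
r6 m[cld→φ1] = [4, 11, 6]
r6 m[cld→φ3] = [10, 10, 7]
r6 m[wind→φ0] = [0, 0, 0]
r6 m[sprk→φ0] = [8, 1, 8]
r6 m[sprk→φ2] = [12, 11, 12]
r6 m[slip→φ1] = [5, 2, 6]
r6 m[slip→φ4] = [7, 10, 6]
r7 m[φ0→cld] = [2, 4, 1]
r7 m[φ0→wind] = [12, 12, 17]
r7 m[φ0→sprk] = [12, 11, 12]
r7 m[φ1→cld] = [8, 6, 6]
r7 m[φ1→slip] = [7, 10, 6]
r7 m[φ2→sprk] = [8, 1, 8]
r7 m[φ3→cld] = [2, 7, 5]
r7 m[φ4→slip] = [5, 2, 6]
r7 m[cld→φ0] = [10, 13, 11]
r7 m[cld→φ1] = [4, 11, 6]
r7 m[cld→φ3] = [10, 10, 7]
r7 m[wind→φ0] = [0, 0, 0]
r7 m[sprk→φ0] = [8, 1, 8]
r7 m[sprk→φ2] = [12, 11, 12]
r7 m[slip→φ1] = [5, 2, 6]
r7 m[slip→φ4] = [7, 10, 6]
fixed point reached at round 7
traceback from cld: (cld=0, wind=1, sprk=1, slip=0), score=12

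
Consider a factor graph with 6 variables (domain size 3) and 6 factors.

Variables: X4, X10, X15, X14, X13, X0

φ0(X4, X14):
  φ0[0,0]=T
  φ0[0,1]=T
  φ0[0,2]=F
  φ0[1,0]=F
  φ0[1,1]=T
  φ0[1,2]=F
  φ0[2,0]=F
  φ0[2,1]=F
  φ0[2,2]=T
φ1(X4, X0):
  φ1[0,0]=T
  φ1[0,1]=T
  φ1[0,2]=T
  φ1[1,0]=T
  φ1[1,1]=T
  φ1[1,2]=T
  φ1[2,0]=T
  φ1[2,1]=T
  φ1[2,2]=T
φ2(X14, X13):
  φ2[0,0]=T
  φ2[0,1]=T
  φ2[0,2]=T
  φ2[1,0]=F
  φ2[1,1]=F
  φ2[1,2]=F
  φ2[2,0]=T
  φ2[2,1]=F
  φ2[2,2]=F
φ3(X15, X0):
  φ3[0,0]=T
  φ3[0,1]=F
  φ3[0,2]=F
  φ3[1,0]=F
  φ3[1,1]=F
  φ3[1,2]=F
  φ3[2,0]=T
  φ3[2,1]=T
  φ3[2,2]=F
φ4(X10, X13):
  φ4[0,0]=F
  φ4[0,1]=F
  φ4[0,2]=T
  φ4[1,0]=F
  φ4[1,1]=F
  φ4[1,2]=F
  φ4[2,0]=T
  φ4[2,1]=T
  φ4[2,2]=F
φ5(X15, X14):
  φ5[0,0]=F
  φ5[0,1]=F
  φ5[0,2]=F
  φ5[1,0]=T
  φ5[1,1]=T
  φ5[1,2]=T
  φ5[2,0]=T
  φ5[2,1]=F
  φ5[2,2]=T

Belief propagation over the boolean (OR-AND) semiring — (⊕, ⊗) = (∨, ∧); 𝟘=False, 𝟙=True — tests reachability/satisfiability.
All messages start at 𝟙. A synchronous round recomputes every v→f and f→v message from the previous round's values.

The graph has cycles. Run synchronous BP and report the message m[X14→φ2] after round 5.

message @ round 5 = [T, F, T]

init: all messages = 𝟙 over 3 values
r1 m[φ0→X4] = [T, T, T]
r1 m[φ0→X14] = [T, T, T]
r1 m[φ1→X4] = [T, T, T]
r1 m[φ1→X0] = [T, T, T]
r1 m[φ2→X14] = [T, F, T]
r1 m[φ2→X13] = [T, T, T]
r1 m[φ3→X15] = [T, F, T]
r1 m[φ3→X0] = [T, T, F]
r1 m[φ4→X10] = [T, F, T]
r1 m[φ4→X13] = [T, T, T]
r1 m[φ5→X15] = [F, T, T]
r1 m[φ5→X14] = [T, T, T]
r1 m[X4→φ0] = [T, T, T]
r1 m[X4→φ1] = [T, T, T]
r1 m[X10→φ4] = [T, T, T]
r1 m[X15→φ3] = [T, T, T]
r1 m[X15→φ5] = [T, T, T]
r1 m[X14→φ0] = [T, T, T]
r1 m[X14→φ2] = [T, T, T]
r1 m[X14→φ5] = [T, T, T]
r1 m[X13→φ2] = [T, T, T]
r1 m[X13→φ4] = [T, T, T]
r1 m[X0→φ1] = [T, T, T]
r1 m[X0→φ3] = [T, T, T]
r2 m[φ0→X4] = [T, T, T]
r2 m[φ0→X14] = [T, T, T]
r2 m[φ1→X4] = [T, T, T]
r2 m[φ1→X0] = [T, T, T]
r2 m[φ2→X14] = [T, F, T]
r2 m[φ2→X13] = [T, T, T]
r2 m[φ3→X15] = [T, F, T]
r2 m[φ3→X0] = [T, T, F]
r2 m[φ4→X10] = [T, F, T]
r2 m[φ4→X13] = [T, T, T]
r2 m[φ5→X15] = [F, T, T]
r2 m[φ5→X14] = [T, T, T]
r2 m[X4→φ0] = [T, T, T]
r2 m[X4→φ1] = [T, T, T]
r2 m[X10→φ4] = [T, T, T]
r2 m[X15→φ3] = [F, T, T]
r2 m[X15→φ5] = [T, F, T]
r2 m[X14→φ0] = [T, F, T]
r2 m[X14→φ2] = [T, T, T]
r2 m[X14→φ5] = [T, F, T]
r2 m[X13→φ2] = [T, T, T]
r2 m[X13→φ4] = [T, T, T]
r2 m[X0→φ1] = [T, T, F]
r2 m[X0→φ3] = [T, T, T]
r3 m[φ0→X4] = [T, F, T]
r3 m[φ0→X14] = [T, T, T]
r3 m[φ1→X4] = [T, T, T]
r3 m[φ1→X0] = [T, T, T]
r3 m[φ2→X14] = [T, F, T]
r3 m[φ2→X13] = [T, T, T]
r3 m[φ3→X15] = [T, F, T]
r3 m[φ3→X0] = [T, T, F]
r3 m[φ4→X10] = [T, F, T]
r3 m[φ4→X13] = [T, T, T]
r3 m[φ5→X15] = [F, T, T]
r3 m[φ5→X14] = [T, F, T]
r3 m[X4→φ0] = [T, T, T]
r3 m[X4→φ1] = [T, T, T]
r3 m[X10→φ4] = [T, T, T]
r3 m[X15→φ3] = [F, T, T]
r3 m[X15→φ5] = [T, F, T]
r3 m[X14→φ0] = [T, F, T]
r3 m[X14→φ2] = [T, T, T]
r3 m[X14→φ5] = [T, F, T]
r3 m[X13→φ2] = [T, T, T]
r3 m[X13→φ4] = [T, T, T]
r3 m[X0→φ1] = [T, T, F]
r3 m[X0→φ3] = [T, T, T]
r4 m[φ0→X4] = [T, F, T]
r4 m[φ0→X14] = [T, T, T]
r4 m[φ1→X4] = [T, T, T]
r4 m[φ1→X0] = [T, T, T]
r4 m[φ2→X14] = [T, F, T]
r4 m[φ2→X13] = [T, T, T]
r4 m[φ3→X15] = [T, F, T]
r4 m[φ3→X0] = [T, T, F]
r4 m[φ4→X10] = [T, F, T]
r4 m[φ4→X13] = [T, T, T]
r4 m[φ5→X15] = [F, T, T]
r4 m[φ5→X14] = [T, F, T]
r4 m[X4→φ0] = [T, T, T]
r4 m[X4→φ1] = [T, F, T]
r4 m[X10→φ4] = [T, T, T]
r4 m[X15→φ3] = [F, T, T]
r4 m[X15→φ5] = [T, F, T]
r4 m[X14→φ0] = [T, F, T]
r4 m[X14→φ2] = [T, F, T]
r4 m[X14→φ5] = [T, F, T]
r4 m[X13→φ2] = [T, T, T]
r4 m[X13→φ4] = [T, T, T]
r4 m[X0→φ1] = [T, T, F]
r4 m[X0→φ3] = [T, T, T]
r5 m[φ0→X4] = [T, F, T]
r5 m[φ0→X14] = [T, T, T]
r5 m[φ1→X4] = [T, T, T]
r5 m[φ1→X0] = [T, T, T]
r5 m[φ2→X14] = [T, F, T]
r5 m[φ2→X13] = [T, T, T]
r5 m[φ3→X15] = [T, F, T]
r5 m[φ3→X0] = [T, T, F]
r5 m[φ4→X10] = [T, F, T]
r5 m[φ4→X13] = [T, T, T]
r5 m[φ5→X15] = [F, T, T]
r5 m[φ5→X14] = [T, F, T]
r5 m[X4→φ0] = [T, T, T]
r5 m[X4→φ1] = [T, F, T]
r5 m[X10→φ4] = [T, T, T]
r5 m[X15→φ3] = [F, T, T]
r5 m[X15→φ5] = [T, F, T]
r5 m[X14→φ0] = [T, F, T]
r5 m[X14→φ2] = [T, F, T]
r5 m[X14→φ5] = [T, F, T]
r5 m[X13→φ2] = [T, T, T]
r5 m[X13→φ4] = [T, T, T]
r5 m[X0→φ1] = [T, T, F]
r5 m[X0→φ3] = [T, T, T]
fixed point reached at round 5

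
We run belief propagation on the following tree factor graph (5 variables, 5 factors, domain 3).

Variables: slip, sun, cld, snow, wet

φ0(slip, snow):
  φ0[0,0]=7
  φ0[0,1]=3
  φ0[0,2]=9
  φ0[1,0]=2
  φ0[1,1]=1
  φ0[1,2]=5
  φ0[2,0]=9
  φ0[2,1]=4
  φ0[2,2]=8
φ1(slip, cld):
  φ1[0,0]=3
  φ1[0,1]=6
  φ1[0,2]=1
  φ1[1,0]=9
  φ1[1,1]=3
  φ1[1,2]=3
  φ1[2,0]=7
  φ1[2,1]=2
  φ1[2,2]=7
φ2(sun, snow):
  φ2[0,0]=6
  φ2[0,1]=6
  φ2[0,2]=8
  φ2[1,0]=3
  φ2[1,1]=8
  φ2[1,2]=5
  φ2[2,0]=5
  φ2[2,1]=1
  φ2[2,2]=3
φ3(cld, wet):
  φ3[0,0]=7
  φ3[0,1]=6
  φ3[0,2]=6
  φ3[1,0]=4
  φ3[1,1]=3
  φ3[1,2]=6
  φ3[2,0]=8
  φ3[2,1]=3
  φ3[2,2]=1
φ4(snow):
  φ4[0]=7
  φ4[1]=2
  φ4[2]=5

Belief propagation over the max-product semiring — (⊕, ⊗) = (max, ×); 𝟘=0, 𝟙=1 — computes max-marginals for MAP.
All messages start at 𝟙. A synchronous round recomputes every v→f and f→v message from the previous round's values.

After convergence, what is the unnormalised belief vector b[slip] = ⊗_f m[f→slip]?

b[slip] = [12960, 12600, 21168]

init: all messages = 𝟙 over 3 values
r1 m[φ0→slip] = [9, 5, 9]
r1 m[φ0→snow] = [9, 4, 9]
r1 m[φ1→slip] = [6, 9, 7]
r1 m[φ1→cld] = [9, 6, 7]
r1 m[φ2→sun] = [8, 8, 5]
r1 m[φ2→snow] = [6, 8, 8]
r1 m[φ3→cld] = [7, 6, 8]
r1 m[φ3→wet] = [8, 6, 6]
r1 m[φ4→snow] = [7, 2, 5]
r1 m[slip→φ0] = [1, 1, 1]
r1 m[slip→φ1] = [1, 1, 1]
r1 m[sun→φ2] = [1, 1, 1]
r1 m[cld→φ1] = [1, 1, 1]
r1 m[cld→φ3] = [1, 1, 1]
r1 m[snow→φ0] = [1, 1, 1]
r1 m[snow→φ2] = [1, 1, 1]
r1 m[snow→φ4] = [1, 1, 1]
r1 m[wet→φ3] = [1, 1, 1]
r2 m[φ0→slip] = [9, 5, 9]
r2 m[φ0→snow] = [9, 4, 9]
r2 m[φ1→slip] = [6, 9, 7]
r2 m[φ1→cld] = [9, 6, 7]
r2 m[φ2→sun] = [8, 8, 5]
r2 m[φ2→snow] = [6, 8, 8]
r2 m[φ3→cld] = [7, 6, 8]
r2 m[φ3→wet] = [8, 6, 6]
r2 m[φ4→snow] = [7, 2, 5]
r2 m[slip→φ0] = [6, 9, 7]
r2 m[slip→φ1] = [9, 5, 9]
r2 m[sun→φ2] = [1, 1, 1]
r2 m[cld→φ1] = [7, 6, 8]
r2 m[cld→φ3] = [9, 6, 7]
r2 m[snow→φ0] = [42, 16, 40]
r2 m[snow→φ2] = [63, 8, 45]
r2 m[snow→φ4] = [54, 32, 72]
r2 m[wet→φ3] = [1, 1, 1]
r3 m[φ0→slip] = [360, 200, 378]
r3 m[φ0→snow] = [63, 28, 56]
r3 m[φ1→slip] = [36, 63, 56]
r3 m[φ1→cld] = [63, 54, 63]
r3 m[φ2→sun] = [378, 225, 315]
r3 m[φ2→snow] = [6, 8, 8]
r3 m[φ3→cld] = [7, 6, 8]
r3 m[φ3→wet] = [63, 54, 54]
r3 m[φ4→snow] = [7, 2, 5]
r3 m[slip→φ0] = [6, 9, 7]
r3 m[slip→φ1] = [9, 5, 9]
r3 m[sun→φ2] = [1, 1, 1]
r3 m[cld→φ1] = [7, 6, 8]
r3 m[cld→φ3] = [9, 6, 7]
r3 m[snow→φ0] = [42, 16, 40]
r3 m[snow→φ2] = [63, 8, 45]
r3 m[snow→φ4] = [54, 32, 72]
r3 m[wet→φ3] = [1, 1, 1]
r4 m[φ0→slip] = [360, 200, 378]
r4 m[φ0→snow] = [63, 28, 56]
r4 m[φ1→slip] = [36, 63, 56]
r4 m[φ1→cld] = [63, 54, 63]
r4 m[φ2→sun] = [378, 225, 315]
r4 m[φ2→snow] = [6, 8, 8]
r4 m[φ3→cld] = [7, 6, 8]
r4 m[φ3→wet] = [63, 54, 54]
r4 m[φ4→snow] = [7, 2, 5]
r4 m[slip→φ0] = [36, 63, 56]
r4 m[slip→φ1] = [360, 200, 378]
r4 m[sun→φ2] = [1, 1, 1]
r4 m[cld→φ1] = [7, 6, 8]
r4 m[cld→φ3] = [63, 54, 63]
r4 m[snow→φ0] = [42, 16, 40]
r4 m[snow→φ2] = [441, 56, 280]
r4 m[snow→φ4] = [378, 224, 448]
r4 m[wet→φ3] = [1, 1, 1]
r5 m[φ0→slip] = [360, 200, 378]
r5 m[φ0→snow] = [504, 224, 448]
r5 m[φ1→slip] = [36, 63, 56]
r5 m[φ1→cld] = [2646, 2160, 2646]
r5 m[φ2→sun] = [2646, 1400, 2205]
r5 m[φ2→snow] = [6, 8, 8]
r5 m[φ3→cld] = [7, 6, 8]
r5 m[φ3→wet] = [504, 378, 378]
r5 m[φ4→snow] = [7, 2, 5]
r5 m[slip→φ0] = [36, 63, 56]
r5 m[slip→φ1] = [360, 200, 378]
r5 m[sun→φ2] = [1, 1, 1]
r5 m[cld→φ1] = [7, 6, 8]
r5 m[cld→φ3] = [63, 54, 63]
r5 m[snow→φ0] = [42, 16, 40]
r5 m[snow→φ2] = [441, 56, 280]
r5 m[snow→φ4] = [378, 224, 448]
r5 m[wet→φ3] = [1, 1, 1]
r6 m[φ0→slip] = [360, 200, 378]
r6 m[φ0→snow] = [504, 224, 448]
r6 m[φ1→slip] = [36, 63, 56]
r6 m[φ1→cld] = [2646, 2160, 2646]
r6 m[φ2→sun] = [2646, 1400, 2205]
r6 m[φ2→snow] = [6, 8, 8]
r6 m[φ3→cld] = [7, 6, 8]
r6 m[φ3→wet] = [504, 378, 378]
r6 m[φ4→snow] = [7, 2, 5]
r6 m[slip→φ0] = [36, 63, 56]
r6 m[slip→φ1] = [360, 200, 378]
r6 m[sun→φ2] = [1, 1, 1]
r6 m[cld→φ1] = [7, 6, 8]
r6 m[cld→φ3] = [2646, 2160, 2646]
r6 m[snow→φ0] = [42, 16, 40]
r6 m[snow→φ2] = [3528, 448, 2240]
r6 m[snow→φ4] = [3024, 1792, 3584]
r6 m[wet→φ3] = [1, 1, 1]
r7 m[φ0→slip] = [360, 200, 378]
r7 m[φ0→snow] = [504, 224, 448]
r7 m[φ1→slip] = [36, 63, 56]
r7 m[φ1→cld] = [2646, 2160, 2646]
r7 m[φ2→sun] = [21168, 11200, 17640]
r7 m[φ2→snow] = [6, 8, 8]
r7 m[φ3→cld] = [7, 6, 8]
r7 m[φ3→wet] = [21168, 15876, 15876]
r7 m[φ4→snow] = [7, 2, 5]
r7 m[slip→φ0] = [36, 63, 56]
r7 m[slip→φ1] = [360, 200, 378]
r7 m[sun→φ2] = [1, 1, 1]
r7 m[cld→φ1] = [7, 6, 8]
r7 m[cld→φ3] = [2646, 2160, 2646]
r7 m[snow→φ0] = [42, 16, 40]
r7 m[snow→φ2] = [3528, 448, 2240]
r7 m[snow→φ4] = [3024, 1792, 3584]
r7 m[wet→φ3] = [1, 1, 1]
r8 m[φ0→slip] = [360, 200, 378]
r8 m[φ0→snow] = [504, 224, 448]
r8 m[φ1→slip] = [36, 63, 56]
r8 m[φ1→cld] = [2646, 2160, 2646]
r8 m[φ2→sun] = [21168, 11200, 17640]
r8 m[φ2→snow] = [6, 8, 8]
r8 m[φ3→cld] = [7, 6, 8]
r8 m[φ3→wet] = [21168, 15876, 15876]
r8 m[φ4→snow] = [7, 2, 5]
r8 m[slip→φ0] = [36, 63, 56]
r8 m[slip→φ1] = [360, 200, 378]
r8 m[sun→φ2] = [1, 1, 1]
r8 m[cld→φ1] = [7, 6, 8]
r8 m[cld→φ3] = [2646, 2160, 2646]
r8 m[snow→φ0] = [42, 16, 40]
r8 m[snow→φ2] = [3528, 448, 2240]
r8 m[snow→φ4] = [3024, 1792, 3584]
r8 m[wet→φ3] = [1, 1, 1]
fixed point reached at round 8
b[slip] = ⊗ incoming = [12960, 12600, 21168]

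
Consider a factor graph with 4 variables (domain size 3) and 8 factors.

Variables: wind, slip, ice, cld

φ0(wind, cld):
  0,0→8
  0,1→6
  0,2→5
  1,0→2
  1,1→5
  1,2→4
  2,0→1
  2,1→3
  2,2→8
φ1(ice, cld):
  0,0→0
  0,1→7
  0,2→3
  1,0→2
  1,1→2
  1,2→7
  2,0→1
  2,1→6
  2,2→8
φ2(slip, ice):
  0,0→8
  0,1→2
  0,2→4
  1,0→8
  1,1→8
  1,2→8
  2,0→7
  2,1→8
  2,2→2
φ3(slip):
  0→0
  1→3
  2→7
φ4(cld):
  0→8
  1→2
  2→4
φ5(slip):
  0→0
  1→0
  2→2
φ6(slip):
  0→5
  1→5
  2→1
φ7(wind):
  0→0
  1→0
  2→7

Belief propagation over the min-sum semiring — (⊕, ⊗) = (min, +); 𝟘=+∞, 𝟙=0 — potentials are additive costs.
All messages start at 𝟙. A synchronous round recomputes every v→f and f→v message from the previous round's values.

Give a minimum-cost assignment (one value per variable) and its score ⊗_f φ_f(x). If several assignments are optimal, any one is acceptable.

init: all messages = 𝟙 over 3 values
r1 m[φ0→wind] = [5, 2, 1]
r1 m[φ0→cld] = [1, 3, 4]
r1 m[φ1→ice] = [0, 2, 1]
r1 m[φ1→cld] = [0, 2, 3]
r1 m[φ2→slip] = [2, 8, 2]
r1 m[φ2→ice] = [7, 2, 2]
r1 m[φ3→slip] = [0, 3, 7]
r1 m[φ4→cld] = [8, 2, 4]
r1 m[φ5→slip] = [0, 0, 2]
r1 m[φ6→slip] = [5, 5, 1]
r1 m[φ7→wind] = [0, 0, 7]
r1 m[wind→φ0] = [0, 0, 0]
r1 m[wind→φ7] = [0, 0, 0]
r1 m[slip→φ2] = [0, 0, 0]
r1 m[slip→φ3] = [0, 0, 0]
r1 m[slip→φ5] = [0, 0, 0]
r1 m[slip→φ6] = [0, 0, 0]
r1 m[ice→φ1] = [0, 0, 0]
r1 m[ice→φ2] = [0, 0, 0]
r1 m[cld→φ0] = [0, 0, 0]
r1 m[cld→φ1] = [0, 0, 0]
r1 m[cld→φ4] = [0, 0, 0]
r2 m[φ0→wind] = [5, 2, 1]
r2 m[φ0→cld] = [1, 3, 4]
r2 m[φ1→ice] = [0, 2, 1]
r2 m[φ1→cld] = [0, 2, 3]
r2 m[φ2→slip] = [2, 8, 2]
r2 m[φ2→ice] = [7, 2, 2]
r2 m[φ3→slip] = [0, 3, 7]
r2 m[φ4→cld] = [8, 2, 4]
r2 m[φ5→slip] = [0, 0, 2]
r2 m[φ6→slip] = [5, 5, 1]
r2 m[φ7→wind] = [0, 0, 7]
r2 m[wind→φ0] = [0, 0, 7]
r2 m[wind→φ7] = [5, 2, 1]
r2 m[slip→φ2] = [5, 8, 10]
r2 m[slip→φ3] = [7, 13, 5]
r2 m[slip→φ5] = [7, 16, 10]
r2 m[slip→φ6] = [2, 11, 11]
r2 m[ice→φ1] = [7, 2, 2]
r2 m[ice→φ2] = [0, 2, 1]
r2 m[cld→φ0] = [8, 4, 7]
r2 m[cld→φ1] = [9, 5, 8]
r2 m[cld→φ4] = [1, 5, 7]
r3 m[φ0→wind] = [10, 9, 7]
r3 m[φ0→cld] = [2, 5, 4]
r3 m[φ1→ice] = [9, 7, 10]
r3 m[φ1→cld] = [3, 4, 9]
r3 m[φ2→slip] = [4, 8, 3]
r3 m[φ2→ice] = [13, 7, 9]
r3 m[φ3→slip] = [0, 3, 7]
r3 m[φ4→cld] = [8, 2, 4]
r3 m[φ5→slip] = [0, 0, 2]
r3 m[φ6→slip] = [5, 5, 1]
r3 m[φ7→wind] = [0, 0, 7]
r3 m[wind→φ0] = [0, 0, 7]
r3 m[wind→φ7] = [5, 2, 1]
r3 m[slip→φ2] = [5, 8, 10]
r3 m[slip→φ3] = [7, 13, 5]
r3 m[slip→φ5] = [7, 16, 10]
r3 m[slip→φ6] = [2, 11, 11]
r3 m[ice→φ1] = [7, 2, 2]
r3 m[ice→φ2] = [0, 2, 1]
r3 m[cld→φ0] = [8, 4, 7]
r3 m[cld→φ1] = [9, 5, 8]
r3 m[cld→φ4] = [1, 5, 7]
r4 m[φ0→wind] = [10, 9, 7]
r4 m[φ0→cld] = [2, 5, 4]
r4 m[φ1→ice] = [9, 7, 10]
r4 m[φ1→cld] = [3, 4, 9]
r4 m[φ2→slip] = [4, 8, 3]
r4 m[φ2→ice] = [13, 7, 9]
r4 m[φ3→slip] = [0, 3, 7]
r4 m[φ4→cld] = [8, 2, 4]
r4 m[φ5→slip] = [0, 0, 2]
r4 m[φ6→slip] = [5, 5, 1]
r4 m[φ7→wind] = [0, 0, 7]
r4 m[wind→φ0] = [0, 0, 7]
r4 m[wind→φ7] = [10, 9, 7]
r4 m[slip→φ2] = [5, 8, 10]
r4 m[slip→φ3] = [9, 13, 6]
r4 m[slip→φ5] = [9, 16, 11]
r4 m[slip→φ6] = [4, 11, 12]
r4 m[ice→φ1] = [13, 7, 9]
r4 m[ice→φ2] = [9, 7, 10]
r4 m[cld→φ0] = [11, 6, 13]
r4 m[cld→φ1] = [10, 7, 8]
r4 m[cld→φ4] = [5, 9, 13]
r5 m[φ0→wind] = [12, 11, 9]
r5 m[φ0→cld] = [2, 5, 4]
r5 m[φ1→ice] = [10, 9, 11]
r5 m[φ1→cld] = [9, 9, 14]
r5 m[φ2→slip] = [9, 15, 12]
r5 m[φ2→ice] = [13, 7, 9]
r5 m[φ3→slip] = [0, 3, 7]
r5 m[φ4→cld] = [8, 2, 4]
r5 m[φ5→slip] = [0, 0, 2]
r5 m[φ6→slip] = [5, 5, 1]
r5 m[φ7→wind] = [0, 0, 7]
r5 m[wind→φ0] = [0, 0, 7]
r5 m[wind→φ7] = [10, 9, 7]
r5 m[slip→φ2] = [5, 8, 10]
r5 m[slip→φ3] = [9, 13, 6]
r5 m[slip→φ5] = [9, 16, 11]
r5 m[slip→φ6] = [4, 11, 12]
r5 m[ice→φ1] = [13, 7, 9]
r5 m[ice→φ2] = [9, 7, 10]
r5 m[cld→φ0] = [11, 6, 13]
r5 m[cld→φ1] = [10, 7, 8]
r5 m[cld→φ4] = [5, 9, 13]
r6 m[φ0→wind] = [12, 11, 9]
r6 m[φ0→cld] = [2, 5, 4]
r6 m[φ1→ice] = [10, 9, 11]
r6 m[φ1→cld] = [9, 9, 14]
r6 m[φ2→slip] = [9, 15, 12]
r6 m[φ2→ice] = [13, 7, 9]
r6 m[φ3→slip] = [0, 3, 7]
r6 m[φ4→cld] = [8, 2, 4]
r6 m[φ5→slip] = [0, 0, 2]
r6 m[φ6→slip] = [5, 5, 1]
r6 m[φ7→wind] = [0, 0, 7]
r6 m[wind→φ0] = [0, 0, 7]
r6 m[wind→φ7] = [12, 11, 9]
r6 m[slip→φ2] = [5, 8, 10]
r6 m[slip→φ3] = [14, 20, 15]
r6 m[slip→φ5] = [14, 23, 20]
r6 m[slip→φ6] = [9, 18, 21]
r6 m[ice→φ1] = [13, 7, 9]
r6 m[ice→φ2] = [10, 9, 11]
r6 m[cld→φ0] = [17, 11, 18]
r6 m[cld→φ1] = [10, 7, 8]
r6 m[cld→φ4] = [11, 14, 18]
r7 m[φ0→wind] = [17, 16, 14]
r7 m[φ0→cld] = [2, 5, 4]
r7 m[φ1→ice] = [10, 9, 11]
r7 m[φ1→cld] = [9, 9, 14]
r7 m[φ2→slip] = [11, 17, 13]
r7 m[φ2→ice] = [13, 7, 9]
r7 m[φ3→slip] = [0, 3, 7]
r7 m[φ4→cld] = [8, 2, 4]
r7 m[φ5→slip] = [0, 0, 2]
r7 m[φ6→slip] = [5, 5, 1]
r7 m[φ7→wind] = [0, 0, 7]
r7 m[wind→φ0] = [0, 0, 7]
r7 m[wind→φ7] = [12, 11, 9]
r7 m[slip→φ2] = [5, 8, 10]
r7 m[slip→φ3] = [14, 20, 15]
r7 m[slip→φ5] = [14, 23, 20]
r7 m[slip→φ6] = [9, 18, 21]
r7 m[ice→φ1] = [13, 7, 9]
r7 m[ice→φ2] = [10, 9, 11]
r7 m[cld→φ0] = [17, 11, 18]
r7 m[cld→φ1] = [10, 7, 8]
r7 m[cld→φ4] = [11, 14, 18]
r8 m[φ0→wind] = [17, 16, 14]
r8 m[φ0→cld] = [2, 5, 4]
r8 m[φ1→ice] = [10, 9, 11]
r8 m[φ1→cld] = [9, 9, 14]
r8 m[φ2→slip] = [11, 17, 13]
r8 m[φ2→ice] = [13, 7, 9]
r8 m[φ3→slip] = [0, 3, 7]
r8 m[φ4→cld] = [8, 2, 4]
r8 m[φ5→slip] = [0, 0, 2]
r8 m[φ6→slip] = [5, 5, 1]
r8 m[φ7→wind] = [0, 0, 7]
r8 m[wind→φ0] = [0, 0, 7]
r8 m[wind→φ7] = [17, 16, 14]
r8 m[slip→φ2] = [5, 8, 10]
r8 m[slip→φ3] = [16, 22, 16]
r8 m[slip→φ5] = [16, 25, 21]
r8 m[slip→φ6] = [11, 20, 22]
r8 m[ice→φ1] = [13, 7, 9]
r8 m[ice→φ2] = [10, 9, 11]
r8 m[cld→φ0] = [17, 11, 18]
r8 m[cld→φ1] = [10, 7, 8]
r8 m[cld→φ4] = [11, 14, 18]
r9 m[φ0→wind] = [17, 16, 14]
r9 m[φ0→cld] = [2, 5, 4]
r9 m[φ1→ice] = [10, 9, 11]
r9 m[φ1→cld] = [9, 9, 14]
r9 m[φ2→slip] = [11, 17, 13]
r9 m[φ2→ice] = [13, 7, 9]
r9 m[φ3→slip] = [0, 3, 7]
r9 m[φ4→cld] = [8, 2, 4]
r9 m[φ5→slip] = [0, 0, 2]
r9 m[φ6→slip] = [5, 5, 1]
r9 m[φ7→wind] = [0, 0, 7]
r9 m[wind→φ0] = [0, 0, 7]
r9 m[wind→φ7] = [17, 16, 14]
r9 m[slip→φ2] = [5, 8, 10]
r9 m[slip→φ3] = [16, 22, 16]
r9 m[slip→φ5] = [16, 25, 21]
r9 m[slip→φ6] = [11, 20, 22]
r9 m[ice→φ1] = [13, 7, 9]
r9 m[ice→φ2] = [10, 9, 11]
r9 m[cld→φ0] = [17, 11, 18]
r9 m[cld→φ1] = [10, 7, 8]
r9 m[cld→φ4] = [11, 14, 18]
fixed point reached at round 9
traceback from wind: (wind=1, slip=0, ice=1, cld=1), score=16

assignment: (wind=1, slip=0, ice=1, cld=1); score = 16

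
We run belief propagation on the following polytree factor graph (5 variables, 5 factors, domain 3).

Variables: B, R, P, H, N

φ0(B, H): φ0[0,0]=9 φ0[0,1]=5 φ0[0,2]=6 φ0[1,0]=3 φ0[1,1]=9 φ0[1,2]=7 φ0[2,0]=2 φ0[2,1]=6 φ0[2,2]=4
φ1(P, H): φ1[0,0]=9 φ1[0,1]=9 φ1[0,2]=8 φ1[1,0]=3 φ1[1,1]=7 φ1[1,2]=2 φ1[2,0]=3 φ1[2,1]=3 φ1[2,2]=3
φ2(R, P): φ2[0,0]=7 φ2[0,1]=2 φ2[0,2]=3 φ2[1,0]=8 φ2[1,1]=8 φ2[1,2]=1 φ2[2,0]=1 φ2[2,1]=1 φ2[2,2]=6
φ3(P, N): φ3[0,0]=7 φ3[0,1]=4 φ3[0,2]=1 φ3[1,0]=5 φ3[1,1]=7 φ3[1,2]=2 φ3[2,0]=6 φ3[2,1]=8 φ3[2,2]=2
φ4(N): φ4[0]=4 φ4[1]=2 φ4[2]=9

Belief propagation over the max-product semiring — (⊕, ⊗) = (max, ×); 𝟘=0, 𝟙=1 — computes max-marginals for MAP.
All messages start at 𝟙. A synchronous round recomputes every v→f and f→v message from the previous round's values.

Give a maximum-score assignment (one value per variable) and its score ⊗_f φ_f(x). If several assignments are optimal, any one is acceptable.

init: all messages = 𝟙 over 3 values
r1 m[φ0→B] = [9, 9, 6]
r1 m[φ0→H] = [9, 9, 7]
r1 m[φ1→P] = [9, 7, 3]
r1 m[φ1→H] = [9, 9, 8]
r1 m[φ2→R] = [7, 8, 6]
r1 m[φ2→P] = [8, 8, 6]
r1 m[φ3→P] = [7, 7, 8]
r1 m[φ3→N] = [7, 8, 2]
r1 m[φ4→N] = [4, 2, 9]
r1 m[B→φ0] = [1, 1, 1]
r1 m[R→φ2] = [1, 1, 1]
r1 m[P→φ1] = [1, 1, 1]
r1 m[P→φ2] = [1, 1, 1]
r1 m[P→φ3] = [1, 1, 1]
r1 m[H→φ0] = [1, 1, 1]
r1 m[H→φ1] = [1, 1, 1]
r1 m[N→φ3] = [1, 1, 1]
r1 m[N→φ4] = [1, 1, 1]
r2 m[φ0→B] = [9, 9, 6]
r2 m[φ0→H] = [9, 9, 7]
r2 m[φ1→P] = [9, 7, 3]
r2 m[φ1→H] = [9, 9, 8]
r2 m[φ2→R] = [7, 8, 6]
r2 m[φ2→P] = [8, 8, 6]
r2 m[φ3→P] = [7, 7, 8]
r2 m[φ3→N] = [7, 8, 2]
r2 m[φ4→N] = [4, 2, 9]
r2 m[B→φ0] = [1, 1, 1]
r2 m[R→φ2] = [1, 1, 1]
r2 m[P→φ1] = [56, 56, 48]
r2 m[P→φ2] = [63, 49, 24]
r2 m[P→φ3] = [72, 56, 18]
r2 m[H→φ0] = [9, 9, 8]
r2 m[H→φ1] = [9, 9, 7]
r2 m[N→φ3] = [4, 2, 9]
r2 m[N→φ4] = [7, 8, 2]
r3 m[φ0→B] = [81, 81, 54]
r3 m[φ0→H] = [9, 9, 7]
r3 m[φ1→P] = [81, 63, 27]
r3 m[φ1→H] = [504, 504, 448]
r3 m[φ2→R] = [441, 504, 144]
r3 m[φ2→P] = [8, 8, 6]
r3 m[φ3→P] = [28, 20, 24]
r3 m[φ3→N] = [504, 392, 112]
r3 m[φ4→N] = [4, 2, 9]
r3 m[B→φ0] = [1, 1, 1]
r3 m[R→φ2] = [1, 1, 1]
r3 m[P→φ1] = [56, 56, 48]
r3 m[P→φ2] = [63, 49, 24]
r3 m[P→φ3] = [72, 56, 18]
r3 m[H→φ0] = [9, 9, 8]
r3 m[H→φ1] = [9, 9, 7]
r3 m[N→φ3] = [4, 2, 9]
r3 m[N→φ4] = [7, 8, 2]
r4 m[φ0→B] = [81, 81, 54]
r4 m[φ0→H] = [9, 9, 7]
r4 m[φ1→P] = [81, 63, 27]
r4 m[φ1→H] = [504, 504, 448]
r4 m[φ2→R] = [441, 504, 144]
r4 m[φ2→P] = [8, 8, 6]
r4 m[φ3→P] = [28, 20, 24]
r4 m[φ3→N] = [504, 392, 112]
r4 m[φ4→N] = [4, 2, 9]
r4 m[B→φ0] = [1, 1, 1]
r4 m[R→φ2] = [1, 1, 1]
r4 m[P→φ1] = [224, 160, 144]
r4 m[P→φ2] = [2268, 1260, 648]
r4 m[P→φ3] = [648, 504, 162]
r4 m[H→φ0] = [504, 504, 448]
r4 m[H→φ1] = [9, 9, 7]
r4 m[N→φ3] = [4, 2, 9]
r4 m[N→φ4] = [504, 392, 112]
r5 m[φ0→B] = [4536, 4536, 3024]
r5 m[φ0→H] = [9, 9, 7]
r5 m[φ1→P] = [81, 63, 27]
r5 m[φ1→H] = [2016, 2016, 1792]
r5 m[φ2→R] = [15876, 18144, 3888]
r5 m[φ2→P] = [8, 8, 6]
r5 m[φ3→P] = [28, 20, 24]
r5 m[φ3→N] = [4536, 3528, 1008]
r5 m[φ4→N] = [4, 2, 9]
r5 m[B→φ0] = [1, 1, 1]
r5 m[R→φ2] = [1, 1, 1]
r5 m[P→φ1] = [224, 160, 144]
r5 m[P→φ2] = [2268, 1260, 648]
r5 m[P→φ3] = [648, 504, 162]
r5 m[H→φ0] = [504, 504, 448]
r5 m[H→φ1] = [9, 9, 7]
r5 m[N→φ3] = [4, 2, 9]
r5 m[N→φ4] = [504, 392, 112]
r6 m[φ0→B] = [4536, 4536, 3024]
r6 m[φ0→H] = [9, 9, 7]
r6 m[φ1→P] = [81, 63, 27]
r6 m[φ1→H] = [2016, 2016, 1792]
r6 m[φ2→R] = [15876, 18144, 3888]
r6 m[φ2→P] = [8, 8, 6]
r6 m[φ3→P] = [28, 20, 24]
r6 m[φ3→N] = [4536, 3528, 1008]
r6 m[φ4→N] = [4, 2, 9]
r6 m[B→φ0] = [1, 1, 1]
r6 m[R→φ2] = [1, 1, 1]
r6 m[P→φ1] = [224, 160, 144]
r6 m[P→φ2] = [2268, 1260, 648]
r6 m[P→φ3] = [648, 504, 162]
r6 m[H→φ0] = [2016, 2016, 1792]
r6 m[H→φ1] = [9, 9, 7]
r6 m[N→φ3] = [4, 2, 9]
r6 m[N→φ4] = [4536, 3528, 1008]
r7 m[φ0→B] = [18144, 18144, 12096]
r7 m[φ0→H] = [9, 9, 7]
r7 m[φ1→P] = [81, 63, 27]
r7 m[φ1→H] = [2016, 2016, 1792]
r7 m[φ2→R] = [15876, 18144, 3888]
r7 m[φ2→P] = [8, 8, 6]
r7 m[φ3→P] = [28, 20, 24]
r7 m[φ3→N] = [4536, 3528, 1008]
r7 m[φ4→N] = [4, 2, 9]
r7 m[B→φ0] = [1, 1, 1]
r7 m[R→φ2] = [1, 1, 1]
r7 m[P→φ1] = [224, 160, 144]
r7 m[P→φ2] = [2268, 1260, 648]
r7 m[P→φ3] = [648, 504, 162]
r7 m[H→φ0] = [2016, 2016, 1792]
r7 m[H→φ1] = [9, 9, 7]
r7 m[N→φ3] = [4, 2, 9]
r7 m[N→φ4] = [4536, 3528, 1008]
r8 m[φ0→B] = [18144, 18144, 12096]
r8 m[φ0→H] = [9, 9, 7]
r8 m[φ1→P] = [81, 63, 27]
r8 m[φ1→H] = [2016, 2016, 1792]
r8 m[φ2→R] = [15876, 18144, 3888]
r8 m[φ2→P] = [8, 8, 6]
r8 m[φ3→P] = [28, 20, 24]
r8 m[φ3→N] = [4536, 3528, 1008]
r8 m[φ4→N] = [4, 2, 9]
r8 m[B→φ0] = [1, 1, 1]
r8 m[R→φ2] = [1, 1, 1]
r8 m[P→φ1] = [224, 160, 144]
r8 m[P→φ2] = [2268, 1260, 648]
r8 m[P→φ3] = [648, 504, 162]
r8 m[H→φ0] = [2016, 2016, 1792]
r8 m[H→φ1] = [9, 9, 7]
r8 m[N→φ3] = [4, 2, 9]
r8 m[N→φ4] = [4536, 3528, 1008]
fixed point reached at round 8
traceback from B: (B=0, R=1, P=0, H=0, N=0), score=18144

assignment: (B=0, R=1, P=0, H=0, N=0); score = 18144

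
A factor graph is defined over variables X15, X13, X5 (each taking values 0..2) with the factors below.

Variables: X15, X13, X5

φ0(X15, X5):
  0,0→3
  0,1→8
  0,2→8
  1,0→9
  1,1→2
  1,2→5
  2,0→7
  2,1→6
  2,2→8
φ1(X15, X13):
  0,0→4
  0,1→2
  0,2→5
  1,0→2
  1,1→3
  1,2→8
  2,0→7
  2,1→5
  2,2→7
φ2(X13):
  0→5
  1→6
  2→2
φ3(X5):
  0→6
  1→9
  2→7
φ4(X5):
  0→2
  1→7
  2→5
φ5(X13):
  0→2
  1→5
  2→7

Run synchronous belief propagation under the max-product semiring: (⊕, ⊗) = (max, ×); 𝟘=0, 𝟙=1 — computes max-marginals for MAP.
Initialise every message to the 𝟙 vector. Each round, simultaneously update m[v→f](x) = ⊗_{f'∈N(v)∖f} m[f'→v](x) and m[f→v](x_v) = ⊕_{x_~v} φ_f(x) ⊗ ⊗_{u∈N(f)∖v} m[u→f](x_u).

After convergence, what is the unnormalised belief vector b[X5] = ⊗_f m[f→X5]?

b[X5] = [12600, 56700, 42000]

init: all messages = 𝟙 over 3 values
r1 m[φ0→X15] = [8, 9, 8]
r1 m[φ0→X5] = [9, 8, 8]
r1 m[φ1→X15] = [5, 8, 7]
r1 m[φ1→X13] = [7, 5, 8]
r1 m[φ2→X13] = [5, 6, 2]
r1 m[φ3→X5] = [6, 9, 7]
r1 m[φ4→X5] = [2, 7, 5]
r1 m[φ5→X13] = [2, 5, 7]
r1 m[X15→φ0] = [1, 1, 1]
r1 m[X15→φ1] = [1, 1, 1]
r1 m[X13→φ1] = [1, 1, 1]
r1 m[X13→φ2] = [1, 1, 1]
r1 m[X13→φ5] = [1, 1, 1]
r1 m[X5→φ0] = [1, 1, 1]
r1 m[X5→φ3] = [1, 1, 1]
r1 m[X5→φ4] = [1, 1, 1]
r2 m[φ0→X15] = [8, 9, 8]
r2 m[φ0→X5] = [9, 8, 8]
r2 m[φ1→X15] = [5, 8, 7]
r2 m[φ1→X13] = [7, 5, 8]
r2 m[φ2→X13] = [5, 6, 2]
r2 m[φ3→X5] = [6, 9, 7]
r2 m[φ4→X5] = [2, 7, 5]
r2 m[φ5→X13] = [2, 5, 7]
r2 m[X15→φ0] = [5, 8, 7]
r2 m[X15→φ1] = [8, 9, 8]
r2 m[X13→φ1] = [10, 30, 14]
r2 m[X13→φ2] = [14, 25, 56]
r2 m[X13→φ5] = [35, 30, 16]
r2 m[X5→φ0] = [12, 63, 35]
r2 m[X5→φ3] = [18, 56, 40]
r2 m[X5→φ4] = [54, 72, 56]
r3 m[φ0→X15] = [504, 175, 378]
r3 m[φ0→X5] = [72, 42, 56]
r3 m[φ1→X15] = [70, 112, 150]
r3 m[φ1→X13] = [56, 40, 72]
r3 m[φ2→X13] = [5, 6, 2]
r3 m[φ3→X5] = [6, 9, 7]
r3 m[φ4→X5] = [2, 7, 5]
r3 m[φ5→X13] = [2, 5, 7]
r3 m[X15→φ0] = [5, 8, 7]
r3 m[X15→φ1] = [8, 9, 8]
r3 m[X13→φ1] = [10, 30, 14]
r3 m[X13→φ2] = [14, 25, 56]
r3 m[X13→φ5] = [35, 30, 16]
r3 m[X5→φ0] = [12, 63, 35]
r3 m[X5→φ3] = [18, 56, 40]
r3 m[X5→φ4] = [54, 72, 56]
r4 m[φ0→X15] = [504, 175, 378]
r4 m[φ0→X5] = [72, 42, 56]
r4 m[φ1→X15] = [70, 112, 150]
r4 m[φ1→X13] = [56, 40, 72]
r4 m[φ2→X13] = [5, 6, 2]
r4 m[φ3→X5] = [6, 9, 7]
r4 m[φ4→X5] = [2, 7, 5]
r4 m[φ5→X13] = [2, 5, 7]
r4 m[X15→φ0] = [70, 112, 150]
r4 m[X15→φ1] = [504, 175, 378]
r4 m[X13→φ1] = [10, 30, 14]
r4 m[X13→φ2] = [112, 200, 504]
r4 m[X13→φ5] = [280, 240, 144]
r4 m[X5→φ0] = [12, 63, 35]
r4 m[X5→φ3] = [144, 294, 280]
r4 m[X5→φ4] = [432, 378, 392]
r5 m[φ0→X15] = [504, 175, 378]
r5 m[φ0→X5] = [1050, 900, 1200]
r5 m[φ1→X15] = [70, 112, 150]
r5 m[φ1→X13] = [2646, 1890, 2646]
r5 m[φ2→X13] = [5, 6, 2]
r5 m[φ3→X5] = [6, 9, 7]
r5 m[φ4→X5] = [2, 7, 5]
r5 m[φ5→X13] = [2, 5, 7]
r5 m[X15→φ0] = [70, 112, 150]
r5 m[X15→φ1] = [504, 175, 378]
r5 m[X13→φ1] = [10, 30, 14]
r5 m[X13→φ2] = [112, 200, 504]
r5 m[X13→φ5] = [280, 240, 144]
r5 m[X5→φ0] = [12, 63, 35]
r5 m[X5→φ3] = [144, 294, 280]
r5 m[X5→φ4] = [432, 378, 392]
r6 m[φ0→X15] = [504, 175, 378]
r6 m[φ0→X5] = [1050, 900, 1200]
r6 m[φ1→X15] = [70, 112, 150]
r6 m[φ1→X13] = [2646, 1890, 2646]
r6 m[φ2→X13] = [5, 6, 2]
r6 m[φ3→X5] = [6, 9, 7]
r6 m[φ4→X5] = [2, 7, 5]
r6 m[φ5→X13] = [2, 5, 7]
r6 m[X15→φ0] = [70, 112, 150]
r6 m[X15→φ1] = [504, 175, 378]
r6 m[X13→φ1] = [10, 30, 14]
r6 m[X13→φ2] = [5292, 9450, 18522]
r6 m[X13→φ5] = [13230, 11340, 5292]
r6 m[X5→φ0] = [12, 63, 35]
r6 m[X5→φ3] = [2100, 6300, 6000]
r6 m[X5→φ4] = [6300, 8100, 8400]
r7 m[φ0→X15] = [504, 175, 378]
r7 m[φ0→X5] = [1050, 900, 1200]
r7 m[φ1→X15] = [70, 112, 150]
r7 m[φ1→X13] = [2646, 1890, 2646]
r7 m[φ2→X13] = [5, 6, 2]
r7 m[φ3→X5] = [6, 9, 7]
r7 m[φ4→X5] = [2, 7, 5]
r7 m[φ5→X13] = [2, 5, 7]
r7 m[X15→φ0] = [70, 112, 150]
r7 m[X15→φ1] = [504, 175, 378]
r7 m[X13→φ1] = [10, 30, 14]
r7 m[X13→φ2] = [5292, 9450, 18522]
r7 m[X13→φ5] = [13230, 11340, 5292]
r7 m[X5→φ0] = [12, 63, 35]
r7 m[X5→φ3] = [2100, 6300, 6000]
r7 m[X5→φ4] = [6300, 8100, 8400]
fixed point reached at round 7
b[X5] = ⊗ incoming = [12600, 56700, 42000]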